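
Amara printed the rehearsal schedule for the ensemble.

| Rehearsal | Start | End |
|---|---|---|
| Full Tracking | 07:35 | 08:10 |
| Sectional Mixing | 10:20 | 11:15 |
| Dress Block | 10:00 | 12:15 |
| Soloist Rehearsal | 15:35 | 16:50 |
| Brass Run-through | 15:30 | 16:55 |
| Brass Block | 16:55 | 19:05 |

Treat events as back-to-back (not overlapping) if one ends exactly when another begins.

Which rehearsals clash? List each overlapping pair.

Check each pair: they overlap iff neither finishes before the other starts.
Sorted by start: Full Tracking, Dress Block, Sectional Mixing, Brass Run-through, Soloist Rehearsal, Brass Block.
Dress Block starts after Full Tracking ends — done with Full Tracking.
Sectional Mixing starts before Dress Block ends → Dress Block and Sectional Mixing overlap.
Brass Run-through starts after Dress Block ends — done with Dress Block.
Brass Run-through starts after Sectional Mixing ends — done with Sectional Mixing.
Soloist Rehearsal starts before Brass Run-through ends → Brass Run-through and Soloist Rehearsal overlap.
Brass Block starts exactly when Brass Run-through ends (back-to-back, no overlap).
Brass Block starts after Soloist Rehearsal ends.

Brass Run-through & Soloist Rehearsal, Dress Block & Sectional Mixing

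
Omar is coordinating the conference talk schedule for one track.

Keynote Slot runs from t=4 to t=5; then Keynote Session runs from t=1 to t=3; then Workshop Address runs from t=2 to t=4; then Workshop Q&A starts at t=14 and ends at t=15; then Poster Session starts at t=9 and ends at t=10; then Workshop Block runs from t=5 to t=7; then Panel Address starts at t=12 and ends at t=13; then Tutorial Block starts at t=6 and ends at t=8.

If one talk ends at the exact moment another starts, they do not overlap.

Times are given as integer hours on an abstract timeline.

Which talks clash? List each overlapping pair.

Keynote Session & Workshop Address, Tutorial Block & Workshop Block

Two intervals overlap when each starts before the other ends.
Sorted by start: Keynote Session, Workshop Address, Keynote Slot, Workshop Block, Tutorial Block, Poster Session, Panel Address, Workshop Q&A.
Workshop Address starts before Keynote Session ends → Keynote Session and Workshop Address overlap.
Keynote Slot starts after Keynote Session ends — done with Keynote Session.
Keynote Slot starts exactly when Workshop Address ends (back-to-back, no overlap) — done with Workshop Address.
Workshop Block starts exactly when Keynote Slot ends (back-to-back, no overlap) — done with Keynote Slot.
Tutorial Block starts before Workshop Block ends → Workshop Block and Tutorial Block overlap.
Poster Session starts after Workshop Block ends — done with Workshop Block.
Poster Session starts after Tutorial Block ends — done with Tutorial Block.
Panel Address starts after Poster Session ends — done with Poster Session.
Workshop Q&A starts after Panel Address ends.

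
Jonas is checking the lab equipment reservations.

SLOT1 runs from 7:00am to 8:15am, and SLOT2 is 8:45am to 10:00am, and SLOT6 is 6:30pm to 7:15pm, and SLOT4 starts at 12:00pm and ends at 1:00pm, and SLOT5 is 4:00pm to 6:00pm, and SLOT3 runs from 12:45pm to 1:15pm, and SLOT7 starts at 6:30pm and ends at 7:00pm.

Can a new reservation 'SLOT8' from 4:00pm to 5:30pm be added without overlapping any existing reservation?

No — it overlaps SLOT5

SLOT1: ends 8:15am at or before SLOT8 starts 4:00pm → clear.
SLOT2: ends 10:00am at or before SLOT8 starts 4:00pm → clear.
SLOT4: ends 1:00pm at or before SLOT8 starts 4:00pm → clear.
SLOT3: ends 1:15pm at or before SLOT8 starts 4:00pm → clear.
SLOT5: starts 4:00pm before SLOT8 ends 5:30pm, and ends 6:00pm after SLOT8 starts 4:00pm → overlap.
SLOT6: starts 6:30pm at or after SLOT8 ends 5:30pm → clear.
SLOT7: starts 6:30pm at or after SLOT8 ends 5:30pm → clear.
SLOT8 overlaps SLOT5.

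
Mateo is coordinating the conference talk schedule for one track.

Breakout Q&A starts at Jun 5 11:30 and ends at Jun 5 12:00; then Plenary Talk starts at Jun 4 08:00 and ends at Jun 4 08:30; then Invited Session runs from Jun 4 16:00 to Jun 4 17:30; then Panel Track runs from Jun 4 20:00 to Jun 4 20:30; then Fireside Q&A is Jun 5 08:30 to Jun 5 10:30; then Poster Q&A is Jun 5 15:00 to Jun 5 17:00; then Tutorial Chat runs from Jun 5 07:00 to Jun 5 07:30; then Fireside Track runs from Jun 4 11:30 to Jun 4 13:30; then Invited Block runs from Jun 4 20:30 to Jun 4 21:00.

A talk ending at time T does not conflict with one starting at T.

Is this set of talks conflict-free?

Sorted by start: Plenary Talk, Fireside Track, Invited Session, Panel Track, Invited Block, Tutorial Chat, Fireside Q&A, Breakout Q&A, Poster Q&A.
Fireside Track starts after Plenary Talk ends — done with Plenary Talk.
Invited Session starts after Fireside Track ends — done with Fireside Track.
Panel Track starts after Invited Session ends — done with Invited Session.
Invited Block starts exactly when Panel Track ends (back-to-back, no overlap) — done with Panel Track.
Tutorial Chat starts after Invited Block ends — done with Invited Block.
Fireside Q&A starts after Tutorial Chat ends — done with Tutorial Chat.
Breakout Q&A starts after Fireside Q&A ends — done with Fireside Q&A.
Poster Q&A starts after Breakout Q&A ends.
Every pair is clear; the schedule has no overlaps.

Yes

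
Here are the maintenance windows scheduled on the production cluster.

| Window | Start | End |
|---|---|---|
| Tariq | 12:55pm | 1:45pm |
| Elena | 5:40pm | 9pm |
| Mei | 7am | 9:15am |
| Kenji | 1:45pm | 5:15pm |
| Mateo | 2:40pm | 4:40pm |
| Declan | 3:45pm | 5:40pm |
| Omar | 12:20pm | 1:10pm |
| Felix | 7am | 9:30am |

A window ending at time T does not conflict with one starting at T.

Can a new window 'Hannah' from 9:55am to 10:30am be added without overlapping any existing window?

Mei: ends 9:15am at or before Hannah starts 9:55am → clear.
Felix: ends 9:30am at or before Hannah starts 9:55am → clear.
Omar: starts 12:20pm at or after Hannah ends 10:30am → clear.
Tariq: starts 12:55pm at or after Hannah ends 10:30am → clear.
Kenji: starts 1:45pm at or after Hannah ends 10:30am → clear.
Mateo: starts 2:40pm at or after Hannah ends 10:30am → clear.
Declan: starts 3:45pm at or after Hannah ends 10:30am → clear.
Elena: starts 5:40pm at or after Hannah ends 10:30am → clear.

Yes — the slot is free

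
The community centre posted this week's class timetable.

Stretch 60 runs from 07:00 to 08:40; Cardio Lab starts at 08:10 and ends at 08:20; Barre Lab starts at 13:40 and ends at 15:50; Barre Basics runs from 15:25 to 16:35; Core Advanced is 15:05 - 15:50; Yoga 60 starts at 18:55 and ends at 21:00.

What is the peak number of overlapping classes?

Walk through starts and ends in time order (an end at T is processed before a start at T):
07:00 start Stretch 60 → 1
08:10 start Cardio Lab → 2
08:20 end Cardio Lab → 1
08:40 end Stretch 60 → 0
13:40 start Barre Lab → 1
15:05 start Core Advanced → 2
15:25 start Barre Basics → 3
15:50 end Barre Lab → 2
15:50 end Core Advanced → 1
16:35 end Barre Basics → 0
18:55 start Yoga 60 → 1
21:00 end Yoga 60 → 0
Peak is 3, at 15:25 (Barre Basics, Barre Lab, Core Advanced).

3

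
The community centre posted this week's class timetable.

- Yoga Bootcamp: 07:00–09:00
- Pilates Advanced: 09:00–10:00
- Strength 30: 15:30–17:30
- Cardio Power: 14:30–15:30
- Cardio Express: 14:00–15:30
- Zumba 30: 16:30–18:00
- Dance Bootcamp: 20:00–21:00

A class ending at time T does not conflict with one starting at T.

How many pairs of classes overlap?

2

Two intervals overlap when each starts before the other ends.
Sorted by start: Yoga Bootcamp, Pilates Advanced, Cardio Express, Cardio Power, Strength 30, Zumba 30, Dance Bootcamp.
Pilates Advanced starts exactly when Yoga Bootcamp ends (back-to-back, no overlap); Yoga Bootcamp is clear from here.
Cardio Express starts after Pilates Advanced ends; Pilates Advanced is clear from here.
Cardio Power starts before Cardio Express ends → Cardio Express and Cardio Power overlap.
Strength 30 starts exactly when Cardio Express ends (back-to-back, no overlap); Cardio Express is clear from here.
Strength 30 starts exactly when Cardio Power ends (back-to-back, no overlap); Cardio Power is clear from here.
Zumba 30 starts before Strength 30 ends → Strength 30 and Zumba 30 overlap.
Dance Bootcamp starts after Strength 30 ends.
Dance Bootcamp starts after Zumba 30 ends.
Overlapping pairs: Cardio Express & Cardio Power, Strength 30 & Zumba 30 — 2 in total.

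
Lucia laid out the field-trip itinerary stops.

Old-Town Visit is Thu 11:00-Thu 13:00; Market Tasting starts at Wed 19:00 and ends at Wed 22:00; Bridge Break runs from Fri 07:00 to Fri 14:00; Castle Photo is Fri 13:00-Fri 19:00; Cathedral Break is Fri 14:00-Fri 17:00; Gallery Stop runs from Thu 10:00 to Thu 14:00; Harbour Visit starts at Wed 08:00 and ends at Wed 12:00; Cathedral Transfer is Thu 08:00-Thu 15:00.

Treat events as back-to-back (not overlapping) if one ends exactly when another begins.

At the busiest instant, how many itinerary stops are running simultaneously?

Sweep the timeline, counting +1 at each start and −1 at each end (ends before starts at a tie):
Wed 08:00 start Harbour Visit → 1
Wed 12:00 end Harbour Visit → 0
Wed 19:00 start Market Tasting → 1
Wed 22:00 end Market Tasting → 0
Thu 08:00 start Cathedral Transfer → 1
Thu 10:00 start Gallery Stop → 2
Thu 11:00 start Old-Town Visit → 3
Thu 13:00 end Old-Town Visit → 2
Thu 14:00 end Gallery Stop → 1
Thu 15:00 end Cathedral Transfer → 0
Fri 07:00 start Bridge Break → 1
Fri 13:00 start Castle Photo → 2
Fri 14:00 end Bridge Break → 1
Fri 14:00 start Cathedral Break → 2
Fri 17:00 end Cathedral Break → 1
Fri 19:00 end Castle Photo → 0
Peak is 3, at Thu 11:00 (Cathedral Transfer, Gallery Stop, Old-Town Visit).

3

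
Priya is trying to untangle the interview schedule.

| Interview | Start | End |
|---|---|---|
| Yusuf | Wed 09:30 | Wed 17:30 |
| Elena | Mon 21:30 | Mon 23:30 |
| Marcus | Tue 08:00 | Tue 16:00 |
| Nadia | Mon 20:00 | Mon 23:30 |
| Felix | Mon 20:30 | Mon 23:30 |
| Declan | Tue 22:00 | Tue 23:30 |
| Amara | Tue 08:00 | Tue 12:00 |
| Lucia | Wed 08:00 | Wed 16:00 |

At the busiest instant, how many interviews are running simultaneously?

3

Walk through starts and ends in time order (an end at T is processed before a start at T):
Mon 20:00 start Nadia → 1
Mon 20:30 start Felix → 2
Mon 21:30 start Elena → 3
Mon 23:30 end Elena → 2
Mon 23:30 end Felix → 1
Mon 23:30 end Nadia → 0
Tue 08:00 start Amara → 1
Tue 08:00 start Marcus → 2
Tue 12:00 end Amara → 1
Tue 16:00 end Marcus → 0
Tue 22:00 start Declan → 1
Tue 23:30 end Declan → 0
Wed 08:00 start Lucia → 1
Wed 09:30 start Yusuf → 2
Wed 16:00 end Lucia → 1
Wed 17:30 end Yusuf → 0
Peak is 3, at Mon 21:30 (Elena, Felix, Nadia).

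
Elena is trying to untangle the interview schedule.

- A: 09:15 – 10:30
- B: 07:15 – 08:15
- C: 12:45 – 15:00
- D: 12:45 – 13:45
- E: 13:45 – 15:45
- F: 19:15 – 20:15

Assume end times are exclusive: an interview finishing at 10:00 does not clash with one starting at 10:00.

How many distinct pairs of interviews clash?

Check each pair: they overlap iff neither finishes before the other starts.
Sorted by start: B, A, C, D, E, F.
A starts after B ends, so B has no further overlaps.
C starts after A ends, so A has no further overlaps.
D starts before C ends → C and D overlap.
E starts before C ends → C and E overlap.
F starts after C ends.
E starts exactly when D ends (back-to-back, no overlap), so D has no further overlaps.
F starts after E ends.
Overlapping pairs: C & D, C & E — 2 in total.

2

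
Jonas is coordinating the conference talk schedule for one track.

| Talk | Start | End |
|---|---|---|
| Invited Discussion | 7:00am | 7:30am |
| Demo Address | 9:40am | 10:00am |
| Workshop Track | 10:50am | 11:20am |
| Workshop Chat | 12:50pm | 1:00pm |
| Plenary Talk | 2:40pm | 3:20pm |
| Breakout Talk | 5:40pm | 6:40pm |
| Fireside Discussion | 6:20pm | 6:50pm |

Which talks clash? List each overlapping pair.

Sorted by start: Invited Discussion, Demo Address, Workshop Track, Workshop Chat, Plenary Talk, Breakout Talk, Fireside Discussion.
Demo Address starts after Invited Discussion ends, so Invited Discussion has no further overlaps.
Workshop Track starts after Demo Address ends, so Demo Address has no further overlaps.
Workshop Chat starts after Workshop Track ends, so Workshop Track has no further overlaps.
Plenary Talk starts after Workshop Chat ends, so Workshop Chat has no further overlaps.
Breakout Talk starts after Plenary Talk ends, so Plenary Talk has no further overlaps.
Fireside Discussion starts before Breakout Talk ends → Breakout Talk and Fireside Discussion overlap.

Breakout Talk & Fireside Discussion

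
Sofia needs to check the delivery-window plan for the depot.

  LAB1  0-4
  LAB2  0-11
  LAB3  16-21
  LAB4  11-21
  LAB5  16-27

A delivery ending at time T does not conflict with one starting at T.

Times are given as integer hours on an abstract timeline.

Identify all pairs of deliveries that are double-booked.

LAB1 & LAB2, LAB3 & LAB4, LAB3 & LAB5, LAB4 & LAB5

Sorted by start: LAB1, LAB2, LAB4, LAB3, LAB5.
LAB2 starts before LAB1 ends → LAB1 and LAB2 overlap.
LAB4 starts after LAB1 ends, so nothing later overlaps LAB1 either.
LAB4 starts exactly when LAB2 ends (back-to-back, no overlap), so nothing later overlaps LAB2 either.
LAB3 starts before LAB4 ends → LAB4 and LAB3 overlap.
LAB5 starts before LAB4 ends → LAB4 and LAB5 overlap.
LAB5 starts before LAB3 ends → LAB3 and LAB5 overlap.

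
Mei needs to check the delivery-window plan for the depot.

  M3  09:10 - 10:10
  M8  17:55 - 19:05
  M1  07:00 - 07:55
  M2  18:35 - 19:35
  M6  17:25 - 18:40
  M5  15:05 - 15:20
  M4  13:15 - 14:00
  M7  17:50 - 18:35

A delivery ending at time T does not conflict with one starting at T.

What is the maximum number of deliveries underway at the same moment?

3

Sweep the timeline, counting +1 at each start and −1 at each end (ends before starts at a tie):
07:00 start M1 → 1
07:55 end M1 → 0
09:10 start M3 → 1
10:10 end M3 → 0
13:15 start M4 → 1
14:00 end M4 → 0
15:05 start M5 → 1
15:20 end M5 → 0
17:25 start M6 → 1
17:50 start M7 → 2
17:55 start M8 → 3
18:35 end M7 → 2
18:35 start M2 → 3
18:40 end M6 → 2
19:05 end M8 → 1
19:35 end M2 → 0
Peak is 3, at 17:55 (M6, M7, M8).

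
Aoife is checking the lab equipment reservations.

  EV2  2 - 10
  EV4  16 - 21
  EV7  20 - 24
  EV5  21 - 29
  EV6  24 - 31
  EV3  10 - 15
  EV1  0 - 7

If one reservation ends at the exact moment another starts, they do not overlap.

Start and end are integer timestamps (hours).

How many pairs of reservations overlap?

Check each pair: they overlap iff neither finishes before the other starts.
Sorted by start: EV1, EV2, EV3, EV4, EV7, EV5, EV6.
EV2 starts before EV1 ends → EV1 and EV2 overlap.
EV3 starts after EV1 ends, so EV1 has no further overlaps.
EV3 starts exactly when EV2 ends (back-to-back, no overlap), so EV2 has no further overlaps.
EV4 starts after EV3 ends, so EV3 has no further overlaps.
EV7 starts before EV4 ends → EV4 and EV7 overlap.
EV5 starts exactly when EV4 ends (back-to-back, no overlap), so EV4 has no further overlaps.
EV5 starts before EV7 ends → EV7 and EV5 overlap.
EV6 starts exactly when EV7 ends (back-to-back, no overlap).
EV6 starts before EV5 ends → EV5 and EV6 overlap.
Overlapping pairs: EV1 & EV2, EV4 & EV7, EV5 & EV6, EV5 & EV7 — 4 in total.

4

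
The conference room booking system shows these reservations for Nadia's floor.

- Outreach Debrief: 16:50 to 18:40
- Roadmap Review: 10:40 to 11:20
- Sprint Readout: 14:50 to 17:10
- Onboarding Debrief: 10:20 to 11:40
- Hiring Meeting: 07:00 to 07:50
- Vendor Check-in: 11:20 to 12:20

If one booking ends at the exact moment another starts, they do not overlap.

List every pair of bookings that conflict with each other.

Sorted by start: Hiring Meeting, Onboarding Debrief, Roadmap Review, Vendor Check-in, Sprint Readout, Outreach Debrief.
Onboarding Debrief starts after Hiring Meeting ends; Hiring Meeting is clear from here.
Roadmap Review starts before Onboarding Debrief ends → Onboarding Debrief and Roadmap Review overlap.
Vendor Check-in starts before Onboarding Debrief ends → Onboarding Debrief and Vendor Check-in overlap.
Sprint Readout starts after Onboarding Debrief ends; Onboarding Debrief is clear from here.
Vendor Check-in starts exactly when Roadmap Review ends (back-to-back, no overlap); Roadmap Review is clear from here.
Sprint Readout starts after Vendor Check-in ends; Vendor Check-in is clear from here.
Outreach Debrief starts before Sprint Readout ends → Sprint Readout and Outreach Debrief overlap.

Onboarding Debrief & Roadmap Review, Onboarding Debrief & Vendor Check-in, Outreach Debrief & Sprint Readout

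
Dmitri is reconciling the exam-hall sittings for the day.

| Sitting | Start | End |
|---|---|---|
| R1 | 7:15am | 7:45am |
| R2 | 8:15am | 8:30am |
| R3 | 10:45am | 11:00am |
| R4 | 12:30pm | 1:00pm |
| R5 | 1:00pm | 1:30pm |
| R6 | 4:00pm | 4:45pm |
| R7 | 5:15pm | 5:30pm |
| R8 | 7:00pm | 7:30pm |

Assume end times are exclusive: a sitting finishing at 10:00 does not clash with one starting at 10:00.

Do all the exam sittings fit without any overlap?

Yes

Sorted by start: R1, R2, R3, R4, R5, R6, R7, R8.
R2 starts after R1 ends; R1 is clear from here.
R3 starts after R2 ends; R2 is clear from here.
R4 starts after R3 ends; R3 is clear from here.
R5 starts exactly when R4 ends (back-to-back, no overlap); R4 is clear from here.
R6 starts after R5 ends; R5 is clear from here.
R7 starts after R6 ends; R6 is clear from here.
R8 starts after R7 ends.
Every pair is clear; the schedule has no overlaps.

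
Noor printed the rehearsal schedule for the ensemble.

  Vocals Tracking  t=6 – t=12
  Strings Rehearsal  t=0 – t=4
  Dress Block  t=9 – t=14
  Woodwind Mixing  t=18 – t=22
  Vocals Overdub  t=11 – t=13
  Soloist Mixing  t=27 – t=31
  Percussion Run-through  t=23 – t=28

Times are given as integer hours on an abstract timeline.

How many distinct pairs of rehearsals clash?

Check each pair: they overlap iff neither finishes before the other starts.
Sorted by start: Strings Rehearsal, Vocals Tracking, Dress Block, Vocals Overdub, Woodwind Mixing, Percussion Run-through, Soloist Mixing.
Vocals Tracking starts after Strings Rehearsal ends; Strings Rehearsal is clear from here.
Dress Block starts before Vocals Tracking ends → Vocals Tracking and Dress Block overlap.
Vocals Overdub starts before Vocals Tracking ends → Vocals Tracking and Vocals Overdub overlap.
Woodwind Mixing starts after Vocals Tracking ends; Vocals Tracking is clear from here.
Vocals Overdub starts before Dress Block ends → Dress Block and Vocals Overdub overlap.
Woodwind Mixing starts after Dress Block ends; Dress Block is clear from here.
Woodwind Mixing starts after Vocals Overdub ends; Vocals Overdub is clear from here.
Percussion Run-through starts after Woodwind Mixing ends; Woodwind Mixing is clear from here.
Soloist Mixing starts before Percussion Run-through ends → Percussion Run-through and Soloist Mixing overlap.
Overlapping pairs: Dress Block & Vocals Overdub, Dress Block & Vocals Tracking, Percussion Run-through & Soloist Mixing, Vocals Overdub & Vocals Tracking — 4 in total.

4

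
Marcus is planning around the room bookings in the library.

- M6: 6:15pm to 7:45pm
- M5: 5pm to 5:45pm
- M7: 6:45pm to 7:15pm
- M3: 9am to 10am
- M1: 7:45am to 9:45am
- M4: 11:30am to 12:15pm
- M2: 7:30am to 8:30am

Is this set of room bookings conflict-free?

No

Sorted by start: M2, M1, M3, M4, M5, M6, M7.
M1 starts before M2 ends → M2 and M1 overlap.
That's a conflict, so the schedule is not conflict-free.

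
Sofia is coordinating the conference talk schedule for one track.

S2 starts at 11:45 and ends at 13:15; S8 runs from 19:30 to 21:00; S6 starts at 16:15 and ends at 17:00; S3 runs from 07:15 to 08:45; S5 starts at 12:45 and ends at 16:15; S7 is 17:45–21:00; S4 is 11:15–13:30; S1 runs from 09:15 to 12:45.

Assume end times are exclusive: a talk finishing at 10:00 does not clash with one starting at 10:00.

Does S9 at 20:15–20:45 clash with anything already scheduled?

S3: ends 08:45 at or before S9 starts 20:15 → clear.
S1: ends 12:45 at or before S9 starts 20:15 → clear.
S4: ends 13:30 at or before S9 starts 20:15 → clear.
S2: ends 13:15 at or before S9 starts 20:15 → clear.
S5: ends 16:15 at or before S9 starts 20:15 → clear.
S6: ends 17:00 at or before S9 starts 20:15 → clear.
S7: starts 17:45 before S9 ends 20:45, and ends 21:00 after S9 starts 20:15 → overlap.
S8: starts 19:30 before S9 ends 20:45, and ends 21:00 after S9 starts 20:15 → overlap.
S9 overlaps S7, S8.

Yes — it overlaps S7, S8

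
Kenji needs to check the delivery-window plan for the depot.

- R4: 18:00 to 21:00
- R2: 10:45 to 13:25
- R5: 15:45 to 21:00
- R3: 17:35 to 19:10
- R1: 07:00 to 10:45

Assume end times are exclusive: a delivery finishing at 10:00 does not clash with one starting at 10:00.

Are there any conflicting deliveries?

Sorted by start: R1, R2, R5, R3, R4.
R2 starts exactly when R1 ends (back-to-back, no overlap); R1 is clear from here.
R5 starts after R2 ends; R2 is clear from here.
R3 starts before R5 ends → R5 and R3 overlap.
That's a conflict, so the schedule is not conflict-free.

Yes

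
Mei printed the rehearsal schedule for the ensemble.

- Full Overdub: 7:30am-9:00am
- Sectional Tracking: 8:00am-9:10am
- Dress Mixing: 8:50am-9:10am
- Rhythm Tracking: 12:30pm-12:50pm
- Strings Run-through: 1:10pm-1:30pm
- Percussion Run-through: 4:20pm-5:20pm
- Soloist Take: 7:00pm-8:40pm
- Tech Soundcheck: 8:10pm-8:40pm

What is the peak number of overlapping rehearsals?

Sweep the timeline, counting +1 at each start and −1 at each end (ends before starts at a tie):
7:30am start Full Overdub → 1
8:00am start Sectional Tracking → 2
8:50am start Dress Mixing → 3
9:00am end Full Overdub → 2
9:10am end Dress Mixing → 1
9:10am end Sectional Tracking → 0
12:30pm start Rhythm Tracking → 1
12:50pm end Rhythm Tracking → 0
1:10pm start Strings Run-through → 1
1:30pm end Strings Run-through → 0
4:20pm start Percussion Run-through → 1
5:20pm end Percussion Run-through → 0
7:00pm start Soloist Take → 1
8:10pm start Tech Soundcheck → 2
8:40pm end Soloist Take → 1
8:40pm end Tech Soundcheck → 0
Peak is 3, at 8:50am (Dress Mixing, Full Overdub, Sectional Tracking).

3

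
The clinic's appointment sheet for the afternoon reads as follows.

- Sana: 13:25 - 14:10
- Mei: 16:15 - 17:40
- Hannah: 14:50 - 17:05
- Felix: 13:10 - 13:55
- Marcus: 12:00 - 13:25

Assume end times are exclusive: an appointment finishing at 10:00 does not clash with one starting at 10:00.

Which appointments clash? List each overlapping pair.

Felix & Marcus, Felix & Sana, Hannah & Mei

Sorted by start: Marcus, Felix, Sana, Hannah, Mei.
Felix starts before Marcus ends → Marcus and Felix overlap.
Sana starts exactly when Marcus ends (back-to-back, no overlap); Marcus is clear from here.
Sana starts before Felix ends → Felix and Sana overlap.
Hannah starts after Felix ends; Felix is clear from here.
Hannah starts after Sana ends; Sana is clear from here.
Mei starts before Hannah ends → Hannah and Mei overlap.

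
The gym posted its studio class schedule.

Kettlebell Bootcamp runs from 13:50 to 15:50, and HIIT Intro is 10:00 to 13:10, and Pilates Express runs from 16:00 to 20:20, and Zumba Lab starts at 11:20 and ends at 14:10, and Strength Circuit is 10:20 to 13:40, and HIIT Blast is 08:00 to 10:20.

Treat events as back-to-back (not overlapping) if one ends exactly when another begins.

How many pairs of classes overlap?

Sorted by start: HIIT Blast, HIIT Intro, Strength Circuit, Zumba Lab, Kettlebell Bootcamp, Pilates Express.
HIIT Intro starts before HIIT Blast ends → HIIT Blast and HIIT Intro overlap.
Strength Circuit starts exactly when HIIT Blast ends (back-to-back, no overlap), so nothing later overlaps HIIT Blast either.
Strength Circuit starts before HIIT Intro ends → HIIT Intro and Strength Circuit overlap.
Zumba Lab starts before HIIT Intro ends → HIIT Intro and Zumba Lab overlap.
Kettlebell Bootcamp starts after HIIT Intro ends, so nothing later overlaps HIIT Intro either.
Zumba Lab starts before Strength Circuit ends → Strength Circuit and Zumba Lab overlap.
Kettlebell Bootcamp starts after Strength Circuit ends, so nothing later overlaps Strength Circuit either.
Kettlebell Bootcamp starts before Zumba Lab ends → Zumba Lab and Kettlebell Bootcamp overlap.
Pilates Express starts after Zumba Lab ends.
Pilates Express starts after Kettlebell Bootcamp ends.
Overlapping pairs: HIIT Blast & HIIT Intro, HIIT Intro & Strength Circuit, HIIT Intro & Zumba Lab, Kettlebell Bootcamp & Zumba Lab, Strength Circuit & Zumba Lab — 5 in total.

5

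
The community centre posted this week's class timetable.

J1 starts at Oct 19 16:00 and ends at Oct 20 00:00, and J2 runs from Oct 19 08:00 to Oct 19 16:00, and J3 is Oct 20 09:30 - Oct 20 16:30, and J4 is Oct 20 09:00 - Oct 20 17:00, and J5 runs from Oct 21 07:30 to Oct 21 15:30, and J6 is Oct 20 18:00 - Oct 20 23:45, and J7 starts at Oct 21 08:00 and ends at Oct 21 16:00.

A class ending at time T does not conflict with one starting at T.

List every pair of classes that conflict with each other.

J3 & J4, J5 & J7

Sorted by start: J2, J1, J4, J3, J6, J5, J7.
J1 starts exactly when J2 ends (back-to-back, no overlap), so nothing later overlaps J2 either.
J4 starts after J1 ends, so nothing later overlaps J1 either.
J3 starts before J4 ends → J4 and J3 overlap.
J6 starts after J4 ends, so nothing later overlaps J4 either.
J6 starts after J3 ends, so nothing later overlaps J3 either.
J5 starts after J6 ends, so nothing later overlaps J6 either.
J7 starts before J5 ends → J5 and J7 overlap.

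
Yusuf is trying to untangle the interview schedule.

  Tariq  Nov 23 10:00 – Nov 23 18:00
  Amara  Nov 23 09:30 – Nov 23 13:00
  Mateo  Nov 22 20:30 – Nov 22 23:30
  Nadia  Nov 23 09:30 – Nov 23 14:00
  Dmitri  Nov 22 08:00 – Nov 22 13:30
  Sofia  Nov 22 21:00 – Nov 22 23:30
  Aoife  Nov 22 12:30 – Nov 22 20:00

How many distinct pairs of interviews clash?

Check each pair: they overlap iff neither finishes before the other starts.
Sorted by start: Dmitri, Aoife, Mateo, Sofia, Nadia, Amara, Tariq.
Aoife starts before Dmitri ends → Dmitri and Aoife overlap.
Mateo starts after Dmitri ends — done with Dmitri.
Mateo starts after Aoife ends — done with Aoife.
Sofia starts before Mateo ends → Mateo and Sofia overlap.
Nadia starts after Mateo ends — done with Mateo.
Nadia starts after Sofia ends — done with Sofia.
Amara starts before Nadia ends → Nadia and Amara overlap.
Tariq starts before Nadia ends → Nadia and Tariq overlap.
Tariq starts before Amara ends → Amara and Tariq overlap.
Overlapping pairs: Amara & Nadia, Amara & Tariq, Aoife & Dmitri, Mateo & Sofia, Nadia & Tariq — 5 in total.

5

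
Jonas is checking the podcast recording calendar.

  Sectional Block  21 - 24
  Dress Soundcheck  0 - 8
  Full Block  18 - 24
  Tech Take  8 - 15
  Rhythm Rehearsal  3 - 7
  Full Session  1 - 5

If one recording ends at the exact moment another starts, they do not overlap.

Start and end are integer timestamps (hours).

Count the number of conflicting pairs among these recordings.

4

Sorted by start: Dress Soundcheck, Full Session, Rhythm Rehearsal, Tech Take, Full Block, Sectional Block.
Full Session starts before Dress Soundcheck ends → Dress Soundcheck and Full Session overlap.
Rhythm Rehearsal starts before Dress Soundcheck ends → Dress Soundcheck and Rhythm Rehearsal overlap.
Tech Take starts exactly when Dress Soundcheck ends (back-to-back, no overlap), so Dress Soundcheck has no further overlaps.
Rhythm Rehearsal starts before Full Session ends → Full Session and Rhythm Rehearsal overlap.
Tech Take starts after Full Session ends, so Full Session has no further overlaps.
Tech Take starts after Rhythm Rehearsal ends, so Rhythm Rehearsal has no further overlaps.
Full Block starts after Tech Take ends, so Tech Take has no further overlaps.
Sectional Block starts before Full Block ends → Full Block and Sectional Block overlap.
Overlapping pairs: Dress Soundcheck & Full Session, Dress Soundcheck & Rhythm Rehearsal, Full Block & Sectional Block, Full Session & Rhythm Rehearsal — 4 in total.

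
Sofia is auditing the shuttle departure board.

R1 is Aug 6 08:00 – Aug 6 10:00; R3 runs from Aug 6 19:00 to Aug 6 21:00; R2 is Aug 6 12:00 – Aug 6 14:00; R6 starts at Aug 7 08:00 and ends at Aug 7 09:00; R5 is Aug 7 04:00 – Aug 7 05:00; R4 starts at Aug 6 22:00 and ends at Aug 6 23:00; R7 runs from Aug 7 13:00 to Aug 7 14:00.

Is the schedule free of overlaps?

Yes

Sorted by start: R1, R2, R3, R4, R5, R6, R7.
R2 starts after R1 ends, so nothing later overlaps R1 either.
R3 starts after R2 ends, so nothing later overlaps R2 either.
R4 starts after R3 ends, so nothing later overlaps R3 either.
R5 starts after R4 ends, so nothing later overlaps R4 either.
R6 starts after R5 ends, so nothing later overlaps R5 either.
R7 starts after R6 ends.
Every pair is clear; the schedule has no overlaps.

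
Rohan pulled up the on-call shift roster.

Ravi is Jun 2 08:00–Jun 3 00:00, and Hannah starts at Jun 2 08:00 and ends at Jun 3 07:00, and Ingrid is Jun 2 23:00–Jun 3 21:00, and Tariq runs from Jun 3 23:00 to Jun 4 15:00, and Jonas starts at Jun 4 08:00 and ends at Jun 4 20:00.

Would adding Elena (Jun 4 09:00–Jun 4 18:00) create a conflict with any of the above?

Ravi: ends Jun 3 00:00 at or before Elena starts Jun 4 09:00 → clear.
Hannah: ends Jun 3 07:00 at or before Elena starts Jun 4 09:00 → clear.
Ingrid: ends Jun 3 21:00 at or before Elena starts Jun 4 09:00 → clear.
Tariq: starts Jun 3 23:00 before Elena ends Jun 4 18:00, and ends Jun 4 15:00 after Elena starts Jun 4 09:00 → overlap.
Jonas: starts Jun 4 08:00 before Elena ends Jun 4 18:00, and ends Jun 4 20:00 after Elena starts Jun 4 09:00 → overlap.
Elena overlaps Tariq, Jonas.

Yes — it overlaps Jonas, Tariq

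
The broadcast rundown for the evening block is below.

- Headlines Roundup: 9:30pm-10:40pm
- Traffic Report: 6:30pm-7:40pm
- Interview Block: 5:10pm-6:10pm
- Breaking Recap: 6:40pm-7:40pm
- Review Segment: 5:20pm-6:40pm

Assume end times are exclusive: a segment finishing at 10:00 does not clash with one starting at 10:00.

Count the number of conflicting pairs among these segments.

3

Sorted by start: Interview Block, Review Segment, Traffic Report, Breaking Recap, Headlines Roundup.
Review Segment starts before Interview Block ends → Interview Block and Review Segment overlap.
Traffic Report starts after Interview Block ends; Interview Block is clear from here.
Traffic Report starts before Review Segment ends → Review Segment and Traffic Report overlap.
Breaking Recap starts exactly when Review Segment ends (back-to-back, no overlap); Review Segment is clear from here.
Breaking Recap starts before Traffic Report ends → Traffic Report and Breaking Recap overlap.
Headlines Roundup starts after Traffic Report ends.
Headlines Roundup starts after Breaking Recap ends.
Overlapping pairs: Breaking Recap & Traffic Report, Interview Block & Review Segment, Review Segment & Traffic Report — 3 in total.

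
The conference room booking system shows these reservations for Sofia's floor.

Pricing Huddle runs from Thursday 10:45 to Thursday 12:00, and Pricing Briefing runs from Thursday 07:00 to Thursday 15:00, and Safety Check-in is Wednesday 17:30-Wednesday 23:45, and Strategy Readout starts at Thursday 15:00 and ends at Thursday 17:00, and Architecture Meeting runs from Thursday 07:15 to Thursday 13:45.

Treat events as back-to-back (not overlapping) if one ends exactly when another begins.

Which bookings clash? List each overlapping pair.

Architecture Meeting & Pricing Briefing, Architecture Meeting & Pricing Huddle, Pricing Briefing & Pricing Huddle

Check each pair: they overlap iff neither finishes before the other starts.
Sorted by start: Safety Check-in, Pricing Briefing, Architecture Meeting, Pricing Huddle, Strategy Readout.
Pricing Briefing starts after Safety Check-in ends — done with Safety Check-in.
Architecture Meeting starts before Pricing Briefing ends → Pricing Briefing and Architecture Meeting overlap.
Pricing Huddle starts before Pricing Briefing ends → Pricing Briefing and Pricing Huddle overlap.
Strategy Readout starts exactly when Pricing Briefing ends (back-to-back, no overlap).
Pricing Huddle starts before Architecture Meeting ends → Architecture Meeting and Pricing Huddle overlap.
Strategy Readout starts after Architecture Meeting ends.
Strategy Readout starts after Pricing Huddle ends.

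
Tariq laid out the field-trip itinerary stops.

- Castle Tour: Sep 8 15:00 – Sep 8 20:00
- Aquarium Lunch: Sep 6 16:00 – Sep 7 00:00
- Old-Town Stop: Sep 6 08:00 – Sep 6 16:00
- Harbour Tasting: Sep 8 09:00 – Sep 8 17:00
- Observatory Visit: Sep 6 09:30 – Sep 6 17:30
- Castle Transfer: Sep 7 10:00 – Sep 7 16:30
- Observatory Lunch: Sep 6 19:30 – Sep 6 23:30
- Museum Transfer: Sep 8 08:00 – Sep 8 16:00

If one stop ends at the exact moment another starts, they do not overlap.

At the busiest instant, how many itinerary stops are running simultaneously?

3

Sweep the timeline, counting +1 at each start and −1 at each end (ends before starts at a tie):
Sep 6 08:00 start Old-Town Stop → 1
Sep 6 09:30 start Observatory Visit → 2
Sep 6 16:00 end Old-Town Stop → 1
Sep 6 16:00 start Aquarium Lunch → 2
Sep 6 17:30 end Observatory Visit → 1
Sep 6 19:30 start Observatory Lunch → 2
Sep 6 23:30 end Observatory Lunch → 1
Sep 7 00:00 end Aquarium Lunch → 0
Sep 7 10:00 start Castle Transfer → 1
Sep 7 16:30 end Castle Transfer → 0
Sep 8 08:00 start Museum Transfer → 1
Sep 8 09:00 start Harbour Tasting → 2
Sep 8 15:00 start Castle Tour → 3
Sep 8 16:00 end Museum Transfer → 2
Sep 8 17:00 end Harbour Tasting → 1
Sep 8 20:00 end Castle Tour → 0
Peak is 3, at Sep 8 15:00 (Castle Tour, Harbour Tasting, Museum Transfer).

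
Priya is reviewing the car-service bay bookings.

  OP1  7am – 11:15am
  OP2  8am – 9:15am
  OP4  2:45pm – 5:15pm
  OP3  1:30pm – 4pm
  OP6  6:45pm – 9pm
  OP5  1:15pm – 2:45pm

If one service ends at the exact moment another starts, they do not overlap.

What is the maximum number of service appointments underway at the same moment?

2

Walk through starts and ends in time order (an end at T is processed before a start at T):
7am start OP1 → 1
8am start OP2 → 2
9:15am end OP2 → 1
11:15am end OP1 → 0
1:15pm start OP5 → 1
1:30pm start OP3 → 2
2:45pm end OP5 → 1
2:45pm start OP4 → 2
4pm end OP3 → 1
5:15pm end OP4 → 0
6:45pm start OP6 → 1
9pm end OP6 → 0
Peak is 2, at 8am (OP1, OP2).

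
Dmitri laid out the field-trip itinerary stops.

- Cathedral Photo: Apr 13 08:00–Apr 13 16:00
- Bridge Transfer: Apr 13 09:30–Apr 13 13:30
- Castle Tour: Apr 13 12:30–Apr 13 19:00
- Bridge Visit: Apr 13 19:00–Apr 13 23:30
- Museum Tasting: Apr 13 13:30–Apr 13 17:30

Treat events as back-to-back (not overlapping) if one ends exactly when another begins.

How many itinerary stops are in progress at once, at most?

3

Walk through starts and ends in time order (an end at T is processed before a start at T):
Apr 13 08:00 start Cathedral Photo → 1
Apr 13 09:30 start Bridge Transfer → 2
Apr 13 12:30 start Castle Tour → 3
Apr 13 13:30 end Bridge Transfer → 2
Apr 13 13:30 start Museum Tasting → 3
Apr 13 16:00 end Cathedral Photo → 2
Apr 13 17:30 end Museum Tasting → 1
Apr 13 19:00 end Castle Tour → 0
Apr 13 19:00 start Bridge Visit → 1
Apr 13 23:30 end Bridge Visit → 0
Peak is 3, at Apr 13 12:30 (Bridge Transfer, Castle Tour, Cathedral Photo).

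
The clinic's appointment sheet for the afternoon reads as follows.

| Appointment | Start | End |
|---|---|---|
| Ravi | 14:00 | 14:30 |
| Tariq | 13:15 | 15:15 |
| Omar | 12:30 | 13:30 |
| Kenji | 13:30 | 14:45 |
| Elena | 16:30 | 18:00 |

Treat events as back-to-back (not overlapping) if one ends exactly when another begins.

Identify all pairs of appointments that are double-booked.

Sorted by start: Omar, Tariq, Kenji, Ravi, Elena.
Tariq starts before Omar ends → Omar and Tariq overlap.
Kenji starts exactly when Omar ends (back-to-back, no overlap), so nothing later overlaps Omar either.
Kenji starts before Tariq ends → Tariq and Kenji overlap.
Ravi starts before Tariq ends → Tariq and Ravi overlap.
Elena starts after Tariq ends.
Ravi starts before Kenji ends → Kenji and Ravi overlap.
Elena starts after Kenji ends.
Elena starts after Ravi ends.

Kenji & Ravi, Kenji & Tariq, Omar & Tariq, Ravi & Tariq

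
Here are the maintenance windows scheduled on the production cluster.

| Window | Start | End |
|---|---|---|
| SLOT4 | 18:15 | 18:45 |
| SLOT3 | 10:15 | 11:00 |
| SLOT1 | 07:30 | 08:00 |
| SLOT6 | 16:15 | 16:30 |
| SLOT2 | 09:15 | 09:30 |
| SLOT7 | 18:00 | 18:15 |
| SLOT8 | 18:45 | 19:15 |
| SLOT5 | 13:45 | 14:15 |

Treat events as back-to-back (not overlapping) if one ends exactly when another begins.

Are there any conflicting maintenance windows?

Sorted by start: SLOT1, SLOT2, SLOT3, SLOT5, SLOT6, SLOT7, SLOT4, SLOT8.
SLOT2 starts after SLOT1 ends, so nothing later overlaps SLOT1 either.
SLOT3 starts after SLOT2 ends, so nothing later overlaps SLOT2 either.
SLOT5 starts after SLOT3 ends, so nothing later overlaps SLOT3 either.
SLOT6 starts after SLOT5 ends, so nothing later overlaps SLOT5 either.
SLOT7 starts after SLOT6 ends, so nothing later overlaps SLOT6 either.
SLOT4 starts exactly when SLOT7 ends (back-to-back, no overlap), so nothing later overlaps SLOT7 either.
SLOT8 starts exactly when SLOT4 ends (back-to-back, no overlap).
Every pair is clear; the schedule has no overlaps.

No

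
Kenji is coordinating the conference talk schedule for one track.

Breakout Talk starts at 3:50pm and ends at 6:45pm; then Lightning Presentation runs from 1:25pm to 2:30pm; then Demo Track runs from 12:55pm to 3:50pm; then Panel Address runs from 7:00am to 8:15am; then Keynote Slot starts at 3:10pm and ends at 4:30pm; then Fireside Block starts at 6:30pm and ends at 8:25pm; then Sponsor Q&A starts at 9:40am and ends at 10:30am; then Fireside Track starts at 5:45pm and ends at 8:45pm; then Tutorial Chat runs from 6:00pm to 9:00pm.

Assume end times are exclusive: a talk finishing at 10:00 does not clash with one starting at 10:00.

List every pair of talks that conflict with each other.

Sorted by start: Panel Address, Sponsor Q&A, Demo Track, Lightning Presentation, Keynote Slot, Breakout Talk, Fireside Track, Tutorial Chat, Fireside Block.
Sponsor Q&A starts after Panel Address ends; Panel Address is clear from here.
Demo Track starts after Sponsor Q&A ends; Sponsor Q&A is clear from here.
Lightning Presentation starts before Demo Track ends → Demo Track and Lightning Presentation overlap.
Keynote Slot starts before Demo Track ends → Demo Track and Keynote Slot overlap.
Breakout Talk starts exactly when Demo Track ends (back-to-back, no overlap); Demo Track is clear from here.
Keynote Slot starts after Lightning Presentation ends; Lightning Presentation is clear from here.
Breakout Talk starts before Keynote Slot ends → Keynote Slot and Breakout Talk overlap.
Fireside Track starts after Keynote Slot ends; Keynote Slot is clear from here.
Fireside Track starts before Breakout Talk ends → Breakout Talk and Fireside Track overlap.
Tutorial Chat starts before Breakout Talk ends → Breakout Talk and Tutorial Chat overlap.
Fireside Block starts before Breakout Talk ends → Breakout Talk and Fireside Block overlap.
Tutorial Chat starts before Fireside Track ends → Fireside Track and Tutorial Chat overlap.
Fireside Block starts before Fireside Track ends → Fireside Track and Fireside Block overlap.
Fireside Block starts before Tutorial Chat ends → Tutorial Chat and Fireside Block overlap.

Breakout Talk & Fireside Block, Breakout Talk & Fireside Track, Breakout Talk & Keynote Slot, Breakout Talk & Tutorial Chat, Demo Track & Keynote Slot, Demo Track & Lightning Presentation, Fireside Block & Fireside Track, Fireside Block & Tutorial Chat, Fireside Track & Tutorial Chat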